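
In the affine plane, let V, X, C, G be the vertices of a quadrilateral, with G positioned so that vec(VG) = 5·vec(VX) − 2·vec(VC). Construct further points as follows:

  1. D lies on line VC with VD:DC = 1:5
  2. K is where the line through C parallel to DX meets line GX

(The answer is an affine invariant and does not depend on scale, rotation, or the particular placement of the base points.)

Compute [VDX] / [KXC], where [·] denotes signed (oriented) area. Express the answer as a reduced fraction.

Choose coordinates V = (0, 0), X = (1, 0), C = (0, 1), G = (5, -2).
1. D lies on line VC with VD:DC = 1:5 ⇒ D = (0, 1/6)
2. K is where the line through C parallel to DX meets line GX ⇒ K = (-3/2, 5/4)
2·[VDX] = -1/6, 2·[KXC] = 5/4
[VDX]:[KXC] = -1/6:5/4 = -2/15

[VDX]:[KXC] = -2/15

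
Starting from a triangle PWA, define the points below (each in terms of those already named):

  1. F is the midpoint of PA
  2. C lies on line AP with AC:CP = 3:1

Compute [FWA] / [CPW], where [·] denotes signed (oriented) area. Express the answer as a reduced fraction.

Work in coordinates with P = (0, 0), W = (1, 0), A = (0, 1).
1. F is the midpoint of PA ⇒ F = (0, 1/2)
2. C lies on line AP with AC:CP = 3:1 ⇒ C = (0, 1/4)
2·[FWA] = 1/2, 2·[CPW] = 1/4
[FWA]:[CPW] = 1/2:1/4 = 2

[FWA]:[CPW] = 2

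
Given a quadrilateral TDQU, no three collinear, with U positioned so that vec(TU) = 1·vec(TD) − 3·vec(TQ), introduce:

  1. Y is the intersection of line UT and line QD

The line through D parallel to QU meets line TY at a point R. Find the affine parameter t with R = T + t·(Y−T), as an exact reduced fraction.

t = -8

Set T = (0, 0), D = (1, 0), Q = (0, 1), U = (1, -3); any affine frame gives the same invariant.
1. Y is the intersection of line UT and line QD ⇒ Y = (-1/2, 3/2)
through D parallel to QU: direction (1, -4); meets TY at R = (4, -12)
R = T + t·(Y−T) with t = -8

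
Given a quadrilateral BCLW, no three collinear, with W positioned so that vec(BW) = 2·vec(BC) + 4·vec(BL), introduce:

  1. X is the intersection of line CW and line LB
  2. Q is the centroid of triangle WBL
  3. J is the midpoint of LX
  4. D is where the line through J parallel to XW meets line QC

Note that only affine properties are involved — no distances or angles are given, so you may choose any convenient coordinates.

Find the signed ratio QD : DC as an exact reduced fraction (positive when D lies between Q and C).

QD:DC = 1/5

Set B = (0, 0), C = (1, 0), L = (0, 1), W = (2, 4); any affine frame gives the same invariant.
1. X is the intersection of line CW and line LB ⇒ X = (0, -4)
2. Q is the centroid of triangle WBL ⇒ Q = (2/3, 5/3)
3. J is the midpoint of LX ⇒ J = (0, -3/2)
4. D is where the line through J parallel to XW meets line QC ⇒ D = (13/18, 25/18)
D = Q + t·(C−Q) with t = 1/6, so QD:DC = t:(1−t) = 1/6:5/6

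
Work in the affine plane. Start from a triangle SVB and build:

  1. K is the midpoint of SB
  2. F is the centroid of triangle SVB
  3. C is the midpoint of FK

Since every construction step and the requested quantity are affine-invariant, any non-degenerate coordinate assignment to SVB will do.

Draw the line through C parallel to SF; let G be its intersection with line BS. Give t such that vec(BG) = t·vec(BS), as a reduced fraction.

Set S = (0, 0), V = (1, 0), B = (0, 1); any affine frame gives the same invariant.
1. K is the midpoint of SB ⇒ K = (0, 1/2)
2. F is the centroid of triangle SVB ⇒ F = (1/3, 1/3)
3. C is the midpoint of FK ⇒ C = (1/6, 5/12)
through C parallel to SF: direction (1/3, 1/3); meets BS at G = (0, 1/4)
G = B + t·(S−B) with t = 3/4

t = 3/4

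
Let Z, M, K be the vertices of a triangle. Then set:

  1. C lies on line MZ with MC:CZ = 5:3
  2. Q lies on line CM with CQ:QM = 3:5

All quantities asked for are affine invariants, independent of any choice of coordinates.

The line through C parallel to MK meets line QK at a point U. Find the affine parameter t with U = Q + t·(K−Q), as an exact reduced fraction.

Work in coordinates with Z = (0, 0), M = (1, 0), K = (0, 1).
1. C lies on line MZ with MC:CZ = 5:3 ⇒ C = (3/8, 0)
2. Q lies on line CM with CQ:QM = 3:5 ⇒ Q = (39/64, 0)
through C parallel to MK: direction (-1, 1); meets QK at U = (39/40, -3/5)
U = Q + t·(K−Q) with t = -3/5

t = -3/5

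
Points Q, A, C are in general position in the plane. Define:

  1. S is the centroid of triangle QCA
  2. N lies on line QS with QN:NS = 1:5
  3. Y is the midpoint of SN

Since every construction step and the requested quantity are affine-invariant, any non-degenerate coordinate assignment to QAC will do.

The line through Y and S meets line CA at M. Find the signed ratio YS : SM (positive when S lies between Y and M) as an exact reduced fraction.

YS:SM = 5/6

Assign Q = (0, 0), A = (1, 0), C = (0, 1) — the answer is frame-independent, so this choice is without loss of generality.
1. S is the centroid of triangle QCA ⇒ S = (1/3, 1/3)
2. N lies on line QS with QN:NS = 1:5 ⇒ N = (1/18, 1/18)
3. Y is the midpoint of SN ⇒ Y = (7/36, 7/36)
line YS meets CA at M = (1/2, 1/2)
S = Y + t·(M−Y) with t = 5/11, so YS:SM = 5/11:6/11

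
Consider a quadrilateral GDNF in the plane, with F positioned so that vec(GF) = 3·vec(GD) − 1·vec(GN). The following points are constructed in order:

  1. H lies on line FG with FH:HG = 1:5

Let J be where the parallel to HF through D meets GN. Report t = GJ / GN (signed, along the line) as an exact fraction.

t = 1/3

Choose coordinates G = (0, 0), D = (1, 0), N = (0, 1), F = (3, -1).
1. H lies on line FG with FH:HG = 1:5 ⇒ H = (5/2, -5/6)
through D parallel to HF: direction (1/2, -1/6); meets GN at J = (0, 1/3)
J = G + t·(N−G) with t = 1/3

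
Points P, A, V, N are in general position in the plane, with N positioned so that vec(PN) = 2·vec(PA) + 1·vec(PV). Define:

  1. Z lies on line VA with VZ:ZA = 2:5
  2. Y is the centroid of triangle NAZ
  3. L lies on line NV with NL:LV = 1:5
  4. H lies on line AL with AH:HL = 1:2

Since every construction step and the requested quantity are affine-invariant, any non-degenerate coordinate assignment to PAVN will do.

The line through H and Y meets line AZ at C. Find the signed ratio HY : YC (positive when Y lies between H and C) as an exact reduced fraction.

HY:YC = -1/6

Assign P = (0, 0), A = (1, 0), V = (0, 1), N = (2, 1) — the answer is frame-independent, so this choice is without loss of generality.
1. Z lies on line VA with VZ:ZA = 2:5 ⇒ Z = (2/7, 5/7)
2. Y is the centroid of triangle NAZ ⇒ Y = (23/21, 4/7)
3. L lies on line NV with NL:LV = 1:5 ⇒ L = (5/3, 1)
4. H lies on line AL with AH:HL = 1:2 ⇒ H = (11/9, 1/3)
line HY meets AZ at C = (13/7, -6/7)
Y = H + t·(C−H) with t = -1/5, so HY:YC = -1/5:6/5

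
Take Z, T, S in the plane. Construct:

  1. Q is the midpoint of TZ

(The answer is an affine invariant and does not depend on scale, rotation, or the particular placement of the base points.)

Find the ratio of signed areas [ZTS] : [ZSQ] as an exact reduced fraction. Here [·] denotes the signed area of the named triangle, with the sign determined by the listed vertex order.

Work in coordinates with Z = (0, 0), T = (1, 0), S = (0, 1).
1. Q is the midpoint of TZ ⇒ Q = (1/2, 0)
2·[ZTS] = 1, 2·[ZSQ] = -1/2
[ZTS]:[ZSQ] = 1:-1/2 = -2

[ZTS]:[ZSQ] = -2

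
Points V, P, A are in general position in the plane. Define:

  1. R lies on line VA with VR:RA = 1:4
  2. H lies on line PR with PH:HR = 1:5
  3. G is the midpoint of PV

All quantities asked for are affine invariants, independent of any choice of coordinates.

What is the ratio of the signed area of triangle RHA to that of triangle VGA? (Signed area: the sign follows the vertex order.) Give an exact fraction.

Set V = (0, 0), P = (1, 0), A = (0, 1); any affine frame gives the same invariant.
1. R lies on line VA with VR:RA = 1:4 ⇒ R = (0, 1/5)
2. H lies on line PR with PH:HR = 1:5 ⇒ H = (5/6, 1/30)
3. G is the midpoint of PV ⇒ G = (1/2, 0)
2·[RHA] = 2/3, 2·[VGA] = 1/2
[RHA]:[VGA] = 2/3:1/2 = 4/3

[RHA]:[VGA] = 4/3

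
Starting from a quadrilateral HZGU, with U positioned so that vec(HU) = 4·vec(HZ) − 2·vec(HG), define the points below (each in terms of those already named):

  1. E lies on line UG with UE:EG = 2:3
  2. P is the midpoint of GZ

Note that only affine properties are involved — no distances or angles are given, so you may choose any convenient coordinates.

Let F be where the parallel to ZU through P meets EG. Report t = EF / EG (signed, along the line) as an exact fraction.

Set H = (0, 0), Z = (1, 0), G = (0, 1), U = (4, -2); any affine frame gives the same invariant.
1. E lies on line UG with UE:EG = 2:3 ⇒ E = (12/5, -4/5)
2. P is the midpoint of GZ ⇒ P = (1/2, 1/2)
through P parallel to ZU: direction (3, -2); meets EG at F = (2, -1/2)
F = E + t·(G−E) with t = 1/6

t = 1/6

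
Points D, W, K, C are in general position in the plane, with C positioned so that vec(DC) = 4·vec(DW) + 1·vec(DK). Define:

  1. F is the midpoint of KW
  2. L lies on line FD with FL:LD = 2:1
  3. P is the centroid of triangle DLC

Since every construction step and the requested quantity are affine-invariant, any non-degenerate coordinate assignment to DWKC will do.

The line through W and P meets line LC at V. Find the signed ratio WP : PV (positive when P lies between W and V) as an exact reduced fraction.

WP:PV = 7

Choose coordinates D = (0, 0), W = (1, 0), K = (0, 1), C = (4, 1).
1. F is the midpoint of KW ⇒ F = (1/2, 1/2)
2. L lies on line FD with FL:LD = 2:1 ⇒ L = (1/6, 1/6)
3. P is the centroid of triangle DLC ⇒ P = (25/18, 7/18)
line WP meets LC at V = (13/9, 4/9)
P = W + t·(V−W) with t = 7/8, so WP:PV = 7/8:1/8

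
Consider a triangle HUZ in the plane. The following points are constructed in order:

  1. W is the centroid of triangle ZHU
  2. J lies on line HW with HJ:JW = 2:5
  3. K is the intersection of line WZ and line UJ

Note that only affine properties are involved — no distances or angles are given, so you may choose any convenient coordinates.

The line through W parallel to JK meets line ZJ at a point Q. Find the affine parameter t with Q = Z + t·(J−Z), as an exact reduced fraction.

t = 12/17

Set H = (0, 0), U = (1, 0), Z = (0, 1); any affine frame gives the same invariant.
1. W is the centroid of triangle ZHU ⇒ W = (1/3, 1/3)
2. J lies on line HW with HJ:JW = 2:5 ⇒ J = (2/21, 2/21)
3. K is the intersection of line WZ and line UJ ⇒ K = (17/36, 1/18)
through W parallel to JK: direction (95/252, -5/126); meets ZJ at Q = (8/119, 43/119)
Q = Z + t·(J−Z) with t = 12/17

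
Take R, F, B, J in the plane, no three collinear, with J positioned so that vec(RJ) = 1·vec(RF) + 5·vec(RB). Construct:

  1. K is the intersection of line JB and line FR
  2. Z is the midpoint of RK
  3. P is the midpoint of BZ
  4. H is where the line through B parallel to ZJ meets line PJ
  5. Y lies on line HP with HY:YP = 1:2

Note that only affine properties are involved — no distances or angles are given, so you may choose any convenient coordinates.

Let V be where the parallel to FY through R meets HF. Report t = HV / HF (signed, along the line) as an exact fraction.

t = 41/17

Set R = (0, 0), F = (1, 0), B = (0, 1), J = (1, 5); any affine frame gives the same invariant.
1. K is the intersection of line JB and line FR ⇒ K = (-1/4, 0)
2. Z is the midpoint of RK ⇒ Z = (-1/8, 0)
3. P is the midpoint of BZ ⇒ P = (-1/16, 1/2)
4. H is where the line through B parallel to ZJ meets line PJ ⇒ H = (-9/8, -4)
5. Y lies on line HP with HY:YP = 1:2 ⇒ Y = (-37/48, -5/2)
through R parallel to FY: direction (-85/48, -5/2); meets HF at V = (4, 96/17)
V = H + t·(F−H) with t = 41/17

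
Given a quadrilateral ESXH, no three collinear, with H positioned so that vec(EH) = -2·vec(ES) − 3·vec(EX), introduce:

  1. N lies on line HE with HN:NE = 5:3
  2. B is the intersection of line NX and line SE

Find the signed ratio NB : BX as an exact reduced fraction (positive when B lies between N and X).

Assign E = (0, 0), S = (1, 0), X = (0, 1), H = (-2, -3) — the answer is frame-independent, so this choice is without loss of generality.
1. N lies on line HE with HN:NE = 5:3 ⇒ N = (-3/4, -9/8)
2. B is the intersection of line NX and line SE ⇒ B = (-6/17, 0)
B = N + t·(X−N) with t = 9/17, so NB:BX = t:(1−t) = 9/17:8/17

NB:BX = 9/8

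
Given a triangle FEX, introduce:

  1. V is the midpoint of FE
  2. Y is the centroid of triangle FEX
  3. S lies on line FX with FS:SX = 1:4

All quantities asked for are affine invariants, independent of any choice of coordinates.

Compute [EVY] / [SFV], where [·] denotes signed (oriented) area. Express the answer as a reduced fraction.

Assign F = (0, 0), E = (1, 0), X = (0, 1) — the answer is frame-independent, so this choice is without loss of generality.
1. V is the midpoint of FE ⇒ V = (1/2, 0)
2. Y is the centroid of triangle FEX ⇒ Y = (1/3, 1/3)
3. S lies on line FX with FS:SX = 1:4 ⇒ S = (0, 1/5)
2·[EVY] = -1/6, 2·[SFV] = 1/10
[EVY]:[SFV] = -1/6:1/10 = -5/3

[EVY]:[SFV] = -5/3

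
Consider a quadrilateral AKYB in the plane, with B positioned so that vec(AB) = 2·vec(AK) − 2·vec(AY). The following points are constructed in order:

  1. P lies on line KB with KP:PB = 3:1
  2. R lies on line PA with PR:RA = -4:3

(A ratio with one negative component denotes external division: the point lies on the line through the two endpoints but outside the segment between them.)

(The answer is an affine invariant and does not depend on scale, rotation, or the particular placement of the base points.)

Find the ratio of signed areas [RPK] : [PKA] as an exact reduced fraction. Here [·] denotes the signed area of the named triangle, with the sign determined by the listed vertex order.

Assign A = (0, 0), K = (1, 0), Y = (0, 1), B = (2, -2) — the answer is frame-independent, so this choice is without loss of generality.
1. P lies on line KB with KP:PB = 3:1 ⇒ P = (7/4, -3/2)
2. R lies on line PA with PR:RA = -4:3 ⇒ R = (-21/4, 9/2)
2·[RPK] = 6, 2·[PKA] = 3/2
[RPK]:[PKA] = 6:3/2 = 4

[RPK]:[PKA] = 4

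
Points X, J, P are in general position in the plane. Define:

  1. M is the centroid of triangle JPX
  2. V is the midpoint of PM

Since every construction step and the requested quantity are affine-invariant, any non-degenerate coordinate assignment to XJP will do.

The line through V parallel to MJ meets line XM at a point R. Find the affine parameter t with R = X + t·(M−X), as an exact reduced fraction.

t = 3/2

Work in coordinates with X = (0, 0), J = (1, 0), P = (0, 1).
1. M is the centroid of triangle JPX ⇒ M = (1/3, 1/3)
2. V is the midpoint of PM ⇒ V = (1/6, 2/3)
through V parallel to MJ: direction (2/3, -1/3); meets XM at R = (1/2, 1/2)
R = X + t·(M−X) with t = 3/2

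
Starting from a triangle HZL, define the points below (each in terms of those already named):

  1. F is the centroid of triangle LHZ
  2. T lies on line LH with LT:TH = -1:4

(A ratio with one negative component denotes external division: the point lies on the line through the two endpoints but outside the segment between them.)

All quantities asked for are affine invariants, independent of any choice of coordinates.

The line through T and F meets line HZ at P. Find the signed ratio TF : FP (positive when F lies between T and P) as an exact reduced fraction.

Work in coordinates with H = (0, 0), Z = (1, 0), L = (0, 1).
1. F is the centroid of triangle LHZ ⇒ F = (1/3, 1/3)
2. T lies on line LH with LT:TH = -1:4 ⇒ T = (0, 4/3)
line TF meets HZ at P = (4/9, 0)
F = T + t·(P−T) with t = 3/4, so TF:FP = 3/4:1/4

TF:FP = 3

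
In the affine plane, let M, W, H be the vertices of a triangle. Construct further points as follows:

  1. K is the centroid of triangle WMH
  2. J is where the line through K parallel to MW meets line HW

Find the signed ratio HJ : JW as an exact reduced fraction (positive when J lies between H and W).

Set M = (0, 0), W = (1, 0), H = (0, 1); any affine frame gives the same invariant.
1. K is the centroid of triangle WMH ⇒ K = (1/3, 1/3)
2. J is where the line through K parallel to MW meets line HW ⇒ J = (2/3, 1/3)
J = H + t·(W−H) with t = 2/3, so HJ:JW = t:(1−t) = 2/3:1/3

HJ:JW = 2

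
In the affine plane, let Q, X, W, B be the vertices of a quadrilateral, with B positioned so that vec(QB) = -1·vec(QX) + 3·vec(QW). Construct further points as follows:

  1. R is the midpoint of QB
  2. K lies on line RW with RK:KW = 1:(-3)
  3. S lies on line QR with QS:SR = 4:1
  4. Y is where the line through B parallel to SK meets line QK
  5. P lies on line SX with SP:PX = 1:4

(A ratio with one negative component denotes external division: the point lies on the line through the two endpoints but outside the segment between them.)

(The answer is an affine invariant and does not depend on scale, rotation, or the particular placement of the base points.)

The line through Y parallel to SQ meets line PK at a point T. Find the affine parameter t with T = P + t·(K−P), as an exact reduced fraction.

Set Q = (0, 0), X = (1, 0), W = (0, 1), B = (-1, 3); any affine frame gives the same invariant.
1. R is the midpoint of QB ⇒ R = (-1/2, 3/2)
2. K lies on line RW with RK:KW = 1:(-3) ⇒ K = (-3/4, 7/4)
3. S lies on line QR with QS:SR = 4:1 ⇒ S = (-2/5, 6/5)
4. Y is where the line through B parallel to SK meets line QK ⇒ Y = (-15/8, 35/8)
5. P lies on line SX with SP:PX = 1:4 ⇒ P = (-3/25, 24/25)
through Y parallel to SQ: direction (2/5, -6/5); meets PK at T = (-519/440, 1007/440)
T = P + t·(K−P) with t = 37/22

t = 37/22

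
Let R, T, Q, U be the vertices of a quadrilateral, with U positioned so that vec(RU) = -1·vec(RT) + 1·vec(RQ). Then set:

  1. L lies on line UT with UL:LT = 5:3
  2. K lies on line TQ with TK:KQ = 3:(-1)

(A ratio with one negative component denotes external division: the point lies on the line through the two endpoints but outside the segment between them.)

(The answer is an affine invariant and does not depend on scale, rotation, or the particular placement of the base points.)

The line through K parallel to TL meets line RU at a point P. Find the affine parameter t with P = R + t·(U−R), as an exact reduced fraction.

t = 5/2

Assign R = (0, 0), T = (1, 0), Q = (0, 1), U = (-1, 1) — the answer is frame-independent, so this choice is without loss of generality.
1. L lies on line UT with UL:LT = 5:3 ⇒ L = (1/4, 3/8)
2. K lies on line TQ with TK:KQ = 3:(-1) ⇒ K = (-1/2, 3/2)
through K parallel to TL: direction (-3/4, 3/8); meets RU at P = (-5/2, 5/2)
P = R + t·(U−R) with t = 5/2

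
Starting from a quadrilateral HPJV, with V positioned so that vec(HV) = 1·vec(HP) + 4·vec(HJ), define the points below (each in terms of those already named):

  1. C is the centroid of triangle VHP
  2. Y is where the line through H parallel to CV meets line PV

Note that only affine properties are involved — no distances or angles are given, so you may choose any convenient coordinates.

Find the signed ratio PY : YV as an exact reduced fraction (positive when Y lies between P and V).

Set H = (0, 0), P = (1, 0), J = (0, 1), V = (1, 4); any affine frame gives the same invariant.
1. C is the centroid of triangle VHP ⇒ C = (2/3, 4/3)
2. Y is where the line through H parallel to CV meets line PV ⇒ Y = (1, 8)
Y = P + t·(V−P) with t = 2, so PY:YV = t:(1−t) = 2:-1

PY:YV = -2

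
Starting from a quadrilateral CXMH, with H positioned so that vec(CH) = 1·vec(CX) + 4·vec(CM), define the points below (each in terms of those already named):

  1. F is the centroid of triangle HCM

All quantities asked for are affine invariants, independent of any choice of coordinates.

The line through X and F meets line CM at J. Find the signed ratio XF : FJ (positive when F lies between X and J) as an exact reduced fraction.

XF:FJ = 2

Choose coordinates C = (0, 0), X = (1, 0), M = (0, 1), H = (1, 4).
1. F is the centroid of triangle HCM ⇒ F = (1/3, 5/3)
line XF meets CM at J = (0, 5/2)
F = X + t·(J−X) with t = 2/3, so XF:FJ = 2/3:1/3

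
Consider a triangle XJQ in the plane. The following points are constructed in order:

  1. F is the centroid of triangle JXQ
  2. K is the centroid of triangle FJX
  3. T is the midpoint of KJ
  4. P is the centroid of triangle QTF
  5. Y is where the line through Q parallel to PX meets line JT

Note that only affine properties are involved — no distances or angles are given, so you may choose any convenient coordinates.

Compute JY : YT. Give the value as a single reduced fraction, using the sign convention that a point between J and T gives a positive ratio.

JY:YT = -11/9

Set X = (0, 0), J = (1, 0), Q = (0, 1); any affine frame gives the same invariant.
1. F is the centroid of triangle JXQ ⇒ F = (1/3, 1/3)
2. K is the centroid of triangle FJX ⇒ K = (4/9, 1/9)
3. T is the midpoint of KJ ⇒ T = (13/18, 1/18)
4. P is the centroid of triangle QTF ⇒ P = (19/54, 25/54)
5. Y is where the line through Q parallel to PX meets line JT ⇒ Y = (-19/36, 11/36)
Y = J + t·(T−J) with t = 11/2, so JY:YT = t:(1−t) = 11/2:-9/2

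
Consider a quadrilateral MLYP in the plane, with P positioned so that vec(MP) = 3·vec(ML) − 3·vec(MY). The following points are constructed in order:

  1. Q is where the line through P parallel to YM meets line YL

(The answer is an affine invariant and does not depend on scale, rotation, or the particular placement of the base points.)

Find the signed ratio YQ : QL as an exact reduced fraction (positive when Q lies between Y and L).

YQ:QL = -3/2

Set M = (0, 0), L = (1, 0), Y = (0, 1), P = (3, -3); any affine frame gives the same invariant.
1. Q is where the line through P parallel to YM meets line YL ⇒ Q = (3, -2)
Q = Y + t·(L−Y) with t = 3, so YQ:QL = t:(1−t) = 3:-2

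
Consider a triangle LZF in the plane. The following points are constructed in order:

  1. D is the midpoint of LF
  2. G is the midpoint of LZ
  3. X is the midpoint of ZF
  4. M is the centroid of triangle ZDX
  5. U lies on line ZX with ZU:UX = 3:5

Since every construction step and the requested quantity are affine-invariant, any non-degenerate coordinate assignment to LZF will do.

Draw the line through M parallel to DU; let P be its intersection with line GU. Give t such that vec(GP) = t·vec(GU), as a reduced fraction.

t = 13/12

Choose coordinates L = (0, 0), Z = (1, 0), F = (0, 1).
1. D is the midpoint of LF ⇒ D = (0, 1/2)
2. G is the midpoint of LZ ⇒ G = (1/2, 0)
3. X is the midpoint of ZF ⇒ X = (1/2, 1/2)
4. M is the centroid of triangle ZDX ⇒ M = (1/2, 1/3)
5. U lies on line ZX with ZU:UX = 3:5 ⇒ U = (13/16, 3/16)
through M parallel to DU: direction (13/16, -5/16); meets GU at P = (161/192, 13/64)
P = G + t·(U−G) with t = 13/12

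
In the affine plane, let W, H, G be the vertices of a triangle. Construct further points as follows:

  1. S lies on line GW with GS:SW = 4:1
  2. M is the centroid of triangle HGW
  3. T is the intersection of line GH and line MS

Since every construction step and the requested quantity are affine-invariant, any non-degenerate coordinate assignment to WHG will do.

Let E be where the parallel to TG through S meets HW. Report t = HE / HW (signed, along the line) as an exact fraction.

t = 4/5

Assign W = (0, 0), H = (1, 0), G = (0, 1) — the answer is frame-independent, so this choice is without loss of generality.
1. S lies on line GW with GS:SW = 4:1 ⇒ S = (0, 1/5)
2. M is the centroid of triangle HGW ⇒ M = (1/3, 1/3)
3. T is the intersection of line GH and line MS ⇒ T = (4/7, 3/7)
through S parallel to TG: direction (-4/7, 4/7); meets HW at E = (1/5, 0)
E = H + t·(W−H) with t = 4/5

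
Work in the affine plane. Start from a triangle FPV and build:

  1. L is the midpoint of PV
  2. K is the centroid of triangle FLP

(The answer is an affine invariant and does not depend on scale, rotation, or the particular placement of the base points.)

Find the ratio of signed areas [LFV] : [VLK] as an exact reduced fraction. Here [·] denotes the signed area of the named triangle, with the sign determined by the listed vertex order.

Work in coordinates with F = (0, 0), P = (1, 0), V = (0, 1).
1. L is the midpoint of PV ⇒ L = (1/2, 1/2)
2. K is the centroid of triangle FLP ⇒ K = (1/2, 1/6)
2·[LFV] = -1/2, 2·[VLK] = -1/6
[LFV]:[VLK] = -1/2:-1/6 = 3

[LFV]:[VLK] = 3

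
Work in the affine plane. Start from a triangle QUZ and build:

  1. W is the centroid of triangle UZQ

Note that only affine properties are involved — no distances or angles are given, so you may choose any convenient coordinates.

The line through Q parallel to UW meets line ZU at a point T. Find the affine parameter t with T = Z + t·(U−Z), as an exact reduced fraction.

Assign Q = (0, 0), U = (1, 0), Z = (0, 1) — the answer is frame-independent, so this choice is without loss of generality.
1. W is the centroid of triangle UZQ ⇒ W = (1/3, 1/3)
through Q parallel to UW: direction (-2/3, 1/3); meets ZU at T = (2, -1)
T = Z + t·(U−Z) with t = 2

t = 2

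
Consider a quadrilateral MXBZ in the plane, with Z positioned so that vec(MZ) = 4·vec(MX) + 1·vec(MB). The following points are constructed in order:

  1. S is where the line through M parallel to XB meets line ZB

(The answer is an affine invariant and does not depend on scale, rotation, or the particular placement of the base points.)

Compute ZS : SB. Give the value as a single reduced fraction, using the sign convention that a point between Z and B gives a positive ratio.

ZS:SB = -5

Set M = (0, 0), X = (1, 0), B = (0, 1), Z = (4, 1); any affine frame gives the same invariant.
1. S is where the line through M parallel to XB meets line ZB ⇒ S = (-1, 1)
S = Z + t·(B−Z) with t = 5/4, so ZS:SB = t:(1−t) = 5/4:-1/4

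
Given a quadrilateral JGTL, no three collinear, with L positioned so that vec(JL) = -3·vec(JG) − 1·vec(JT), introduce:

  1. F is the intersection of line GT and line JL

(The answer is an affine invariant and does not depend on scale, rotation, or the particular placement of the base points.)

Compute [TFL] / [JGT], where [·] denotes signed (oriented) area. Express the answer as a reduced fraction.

Set J = (0, 0), G = (1, 0), T = (0, 1), L = (-3, -1); any affine frame gives the same invariant.
1. F is the intersection of line GT and line JL ⇒ F = (3/4, 1/4)
2·[TFL] = -15/4, 2·[JGT] = 1
[TFL]:[JGT] = -15/4:1 = -15/4

[TFL]:[JGT] = -15/4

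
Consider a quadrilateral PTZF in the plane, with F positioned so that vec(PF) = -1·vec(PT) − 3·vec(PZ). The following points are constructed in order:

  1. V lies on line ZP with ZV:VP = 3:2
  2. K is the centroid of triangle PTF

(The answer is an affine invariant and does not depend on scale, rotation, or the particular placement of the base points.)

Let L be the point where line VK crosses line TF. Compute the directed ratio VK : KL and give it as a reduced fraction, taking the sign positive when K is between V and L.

Assign P = (0, 0), T = (1, 0), Z = (0, 1), F = (-1, -3) — the answer is frame-independent, so this choice is without loss of generality.
1. V lies on line ZP with ZV:VP = 3:2 ⇒ V = (0, 2/5)
2. K is the centroid of triangle PTF ⇒ K = (0, -1)
line VK meets TF at L = (0, -3/2)
K = V + t·(L−V) with t = 14/19, so VK:KL = 14/19:5/19

VK:KL = 14/5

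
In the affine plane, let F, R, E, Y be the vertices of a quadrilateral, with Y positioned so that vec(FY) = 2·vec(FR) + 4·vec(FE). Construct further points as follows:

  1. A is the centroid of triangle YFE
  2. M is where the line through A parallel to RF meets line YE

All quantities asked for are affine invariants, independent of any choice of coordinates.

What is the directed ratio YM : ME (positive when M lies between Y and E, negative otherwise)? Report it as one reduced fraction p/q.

YM:ME = 7/2

Set F = (0, 0), R = (1, 0), E = (0, 1), Y = (2, 4); any affine frame gives the same invariant.
1. A is the centroid of triangle YFE ⇒ A = (2/3, 5/3)
2. M is where the line through A parallel to RF meets line YE ⇒ M = (4/9, 5/3)
M = Y + t·(E−Y) with t = 7/9, so YM:ME = t:(1−t) = 7/9:2/9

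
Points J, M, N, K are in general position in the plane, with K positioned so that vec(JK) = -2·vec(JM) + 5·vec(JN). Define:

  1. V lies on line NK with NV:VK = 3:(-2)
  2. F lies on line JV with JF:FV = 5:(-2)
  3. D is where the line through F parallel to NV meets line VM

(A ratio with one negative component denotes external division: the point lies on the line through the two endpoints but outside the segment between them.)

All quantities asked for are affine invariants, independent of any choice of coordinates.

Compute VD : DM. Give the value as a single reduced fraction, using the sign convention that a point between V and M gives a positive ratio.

VD:DM = 2

Choose coordinates J = (0, 0), M = (1, 0), N = (0, 1), K = (-2, 5).
1. V lies on line NK with NV:VK = 3:(-2) ⇒ V = (-6, 13)
2. F lies on line JV with JF:FV = 5:(-2) ⇒ F = (-10, 65/3)
3. D is where the line through F parallel to NV meets line VM ⇒ D = (-4/3, 13/3)
D = V + t·(M−V) with t = 2/3, so VD:DM = t:(1−t) = 2/3:1/3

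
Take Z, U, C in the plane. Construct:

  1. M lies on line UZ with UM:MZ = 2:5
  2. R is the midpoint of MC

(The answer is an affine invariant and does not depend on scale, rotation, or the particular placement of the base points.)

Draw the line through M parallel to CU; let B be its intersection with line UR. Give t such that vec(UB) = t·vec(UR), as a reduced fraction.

Assign Z = (0, 0), U = (1, 0), C = (0, 1) — the answer is frame-independent, so this choice is without loss of generality.
1. M lies on line UZ with UM:MZ = 2:5 ⇒ M = (5/7, 0)
2. R is the midpoint of MC ⇒ R = (5/14, 1/2)
through M parallel to CU: direction (1, -1); meets UR at B = (-2/7, 1)
B = U + t·(R−U) with t = 2

t = 2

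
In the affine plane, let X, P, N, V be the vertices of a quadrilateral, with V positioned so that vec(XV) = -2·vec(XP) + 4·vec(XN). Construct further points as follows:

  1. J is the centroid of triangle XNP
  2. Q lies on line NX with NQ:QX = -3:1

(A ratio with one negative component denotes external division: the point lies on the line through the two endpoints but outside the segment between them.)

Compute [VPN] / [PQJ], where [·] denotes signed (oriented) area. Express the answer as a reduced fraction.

[VPN]:[PQJ] = 3/2

Assign X = (0, 0), P = (1, 0), N = (0, 1), V = (-2, 4) — the answer is frame-independent, so this choice is without loss of generality.
1. J is the centroid of triangle XNP ⇒ J = (1/3, 1/3)
2. Q lies on line NX with NQ:QX = -3:1 ⇒ Q = (0, -1/2)
2·[VPN] = -1, 2·[PQJ] = -2/3
[VPN]:[PQJ] = -1:-2/3 = 3/2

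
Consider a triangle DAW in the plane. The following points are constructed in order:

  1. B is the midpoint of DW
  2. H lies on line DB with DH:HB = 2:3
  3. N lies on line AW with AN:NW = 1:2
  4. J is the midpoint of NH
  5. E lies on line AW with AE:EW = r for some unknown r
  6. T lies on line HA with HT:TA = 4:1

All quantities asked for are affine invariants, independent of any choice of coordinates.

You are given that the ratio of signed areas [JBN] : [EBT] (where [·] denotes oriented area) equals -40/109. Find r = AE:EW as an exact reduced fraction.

Work in coordinates with D = (0, 0), A = (1, 0), W = (0, 1).
1. B is the midpoint of DW ⇒ B = (0, 1/2)
2. H lies on line DB with DH:HB = 2:3 ⇒ H = (0, 1/5)
3. N lies on line AW with AN:NW = 1:2 ⇒ N = (2/3, 1/3)
4. J is the midpoint of NH ⇒ J = (1/3, 4/15)
5. With AE:EW = r, write λ = r/(r+1) so E = A + λ·(W−A); E is affine-linear in λ
6. T lies on line HA with HT:TA = 4:1 ⇒ T = (4/5, 1/25)
Every point depending on E is an affine combination of E and λ-independent points, so each such coordinate is linear in λ; the λ² term in each signed area is a multiple of (W−A)×(W−A) = 0, so 2·[JBN] and 2·[EBT] are each linear in λ. Evaluating at λ=0 and λ=1:
  2·[JBN] = -1/10,   2·[EBT] = 17/50·λ + 3/50
So [JBN]:[EBT] = (-1/10) / (17/50·λ + 3/50). Setting this equal to -40/109:
  -1/10 = -40/109·(17/50·λ + 3/50)  ⇒  λ = 5/8
Then r = λ/(1−λ) = (5/8)/(3/8) = 5/3. Check: with r = 5/3, E = (3/8, 5/8) and [JBN]:[EBT] = -40/109 as required.

r = 5/3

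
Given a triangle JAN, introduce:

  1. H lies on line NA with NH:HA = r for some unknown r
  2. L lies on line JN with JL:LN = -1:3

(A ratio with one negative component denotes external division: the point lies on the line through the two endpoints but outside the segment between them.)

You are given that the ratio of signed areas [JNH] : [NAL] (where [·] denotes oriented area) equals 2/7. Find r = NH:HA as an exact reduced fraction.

r = 3/4

Set J = (0, 0), A = (1, 0), N = (0, 1); any affine frame gives the same invariant.
1. With NH:HA = r, write λ = r/(r+1) so H = N + λ·(A−N); H is affine-linear in λ
2. L lies on line JN with JL:LN = -1:3 ⇒ L = (0, -1/2)
Every point depending on H is an affine combination of H and λ-independent points, so each such coordinate is linear in λ; the λ² term in each signed area is a multiple of (A−N)×(A−N) = 0, so 2·[JNH] and 2·[NAL] are each linear in λ. Evaluating at λ=0 and λ=1:
  2·[JNH] = −λ,   2·[NAL] = -3/2
So [JNH]:[NAL] = (−λ) / (-3/2). Setting this equal to 2/7:
  −λ = 2/7·(-3/2)  ⇒  λ = 3/7
Then r = λ/(1−λ) = (3/7)/(4/7) = 3/4. Check: with r = 3/4, H = (3/7, 4/7) and [JNH]:[NAL] = 2/7 as required.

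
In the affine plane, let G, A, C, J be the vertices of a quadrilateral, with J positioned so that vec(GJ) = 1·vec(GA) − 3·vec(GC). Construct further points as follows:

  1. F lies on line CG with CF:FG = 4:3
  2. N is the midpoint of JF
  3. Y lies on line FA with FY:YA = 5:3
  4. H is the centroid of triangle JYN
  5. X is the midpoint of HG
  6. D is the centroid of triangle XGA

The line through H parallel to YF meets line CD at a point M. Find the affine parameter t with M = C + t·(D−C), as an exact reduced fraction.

t = 2

Set G = (0, 0), A = (1, 0), C = (0, 1), J = (1, -3); any affine frame gives the same invariant.
1. F lies on line CG with CF:FG = 4:3 ⇒ F = (0, 3/7)
2. N is the midpoint of JF ⇒ N = (1/2, -9/7)
3. Y lies on line FA with FY:YA = 5:3 ⇒ Y = (5/8, 9/56)
4. H is the centroid of triangle JYN ⇒ H = (17/24, -11/8)
5. X is the midpoint of HG ⇒ X = (17/48, -11/16)
6. D is the centroid of triangle XGA ⇒ D = (65/144, -11/48)
through H parallel to YF: direction (-5/8, 15/56); meets CD at M = (65/72, -35/24)
M = C + t·(D−C) with t = 2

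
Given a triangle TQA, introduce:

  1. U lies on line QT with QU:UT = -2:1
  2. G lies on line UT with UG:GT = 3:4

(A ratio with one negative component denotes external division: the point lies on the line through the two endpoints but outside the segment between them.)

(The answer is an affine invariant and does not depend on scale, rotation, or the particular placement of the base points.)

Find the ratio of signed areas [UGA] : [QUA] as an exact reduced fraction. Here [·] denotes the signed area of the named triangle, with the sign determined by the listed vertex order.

[UGA]:[QUA] = -3/14

Choose coordinates T = (0, 0), Q = (1, 0), A = (0, 1).
1. U lies on line QT with QU:UT = -2:1 ⇒ U = (-1, 0)
2. G lies on line UT with UG:GT = 3:4 ⇒ G = (-4/7, 0)
2·[UGA] = 3/7, 2·[QUA] = -2
[UGA]:[QUA] = 3/7:-2 = -3/14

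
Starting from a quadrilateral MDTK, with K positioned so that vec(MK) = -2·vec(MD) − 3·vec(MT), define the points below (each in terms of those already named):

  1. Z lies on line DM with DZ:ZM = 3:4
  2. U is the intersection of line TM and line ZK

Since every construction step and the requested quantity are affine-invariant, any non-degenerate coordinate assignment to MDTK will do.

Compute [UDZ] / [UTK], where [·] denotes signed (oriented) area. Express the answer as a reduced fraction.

[UDZ]:[UTK] = 3/35

Choose coordinates M = (0, 0), D = (1, 0), T = (0, 1), K = (-2, -3).
1. Z lies on line DM with DZ:ZM = 3:4 ⇒ Z = (4/7, 0)
2. U is the intersection of line TM and line ZK ⇒ U = (0, -2/3)
2·[UDZ] = 2/7, 2·[UTK] = 10/3
[UDZ]:[UTK] = 2/7:10/3 = 3/35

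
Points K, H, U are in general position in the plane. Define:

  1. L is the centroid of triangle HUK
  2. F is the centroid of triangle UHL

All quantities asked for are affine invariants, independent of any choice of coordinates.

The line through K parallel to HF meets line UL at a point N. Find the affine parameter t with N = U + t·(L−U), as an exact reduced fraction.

t = 5/2

Choose coordinates K = (0, 0), H = (1, 0), U = (0, 1).
1. L is the centroid of triangle HUK ⇒ L = (1/3, 1/3)
2. F is the centroid of triangle UHL ⇒ F = (4/9, 4/9)
through K parallel to HF: direction (-5/9, 4/9); meets UL at N = (5/6, -2/3)
N = U + t·(L−U) with t = 5/2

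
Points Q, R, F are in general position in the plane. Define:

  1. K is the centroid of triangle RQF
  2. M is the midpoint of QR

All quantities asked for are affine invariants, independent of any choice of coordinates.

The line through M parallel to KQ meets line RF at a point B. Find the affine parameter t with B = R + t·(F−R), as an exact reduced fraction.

Work in coordinates with Q = (0, 0), R = (1, 0), F = (0, 1).
1. K is the centroid of triangle RQF ⇒ K = (1/3, 1/3)
2. M is the midpoint of QR ⇒ M = (1/2, 0)
through M parallel to KQ: direction (-1/3, -1/3); meets RF at B = (3/4, 1/4)
B = R + t·(F−R) with t = 1/4

t = 1/4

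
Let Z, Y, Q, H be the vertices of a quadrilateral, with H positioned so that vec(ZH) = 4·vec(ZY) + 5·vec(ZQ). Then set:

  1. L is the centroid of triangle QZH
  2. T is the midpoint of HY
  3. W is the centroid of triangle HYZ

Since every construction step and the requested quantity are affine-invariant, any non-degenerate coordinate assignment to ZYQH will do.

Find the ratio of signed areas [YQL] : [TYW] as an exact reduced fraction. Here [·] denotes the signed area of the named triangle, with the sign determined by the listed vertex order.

[YQL]:[TYW] = 14/5

Choose coordinates Z = (0, 0), Y = (1, 0), Q = (0, 1), H = (4, 5).
1. L is the centroid of triangle QZH ⇒ L = (4/3, 2)
2. T is the midpoint of HY ⇒ T = (5/2, 5/2)
3. W is the centroid of triangle HYZ ⇒ W = (5/3, 5/3)
2·[YQL] = -7/3, 2·[TYW] = -5/6
[YQL]:[TYW] = -7/3:-5/6 = 14/5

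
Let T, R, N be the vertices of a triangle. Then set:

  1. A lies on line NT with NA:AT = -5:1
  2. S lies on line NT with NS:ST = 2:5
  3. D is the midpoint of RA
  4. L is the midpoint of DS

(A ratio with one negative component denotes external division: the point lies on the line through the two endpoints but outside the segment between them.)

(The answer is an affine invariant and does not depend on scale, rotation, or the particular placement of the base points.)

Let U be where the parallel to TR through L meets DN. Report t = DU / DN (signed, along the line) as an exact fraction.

t = 47/126

Work in coordinates with T = (0, 0), R = (1, 0), N = (0, 1).
1. A lies on line NT with NA:AT = -5:1 ⇒ A = (0, -1/4)
2. S lies on line NT with NS:ST = 2:5 ⇒ S = (0, 5/7)
3. D is the midpoint of RA ⇒ D = (1/2, -1/8)
4. L is the midpoint of DS ⇒ L = (1/4, 33/112)
through L parallel to TR: direction (1, 0); meets DN at U = (79/252, 33/112)
U = D + t·(N−D) with t = 47/126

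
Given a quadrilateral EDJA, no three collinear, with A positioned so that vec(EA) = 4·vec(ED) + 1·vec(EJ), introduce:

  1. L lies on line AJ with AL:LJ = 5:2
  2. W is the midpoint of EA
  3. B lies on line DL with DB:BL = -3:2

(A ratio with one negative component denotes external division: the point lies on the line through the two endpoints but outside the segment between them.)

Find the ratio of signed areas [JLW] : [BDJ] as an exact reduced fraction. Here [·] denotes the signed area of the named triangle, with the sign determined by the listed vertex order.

Work in coordinates with E = (0, 0), D = (1, 0), J = (0, 1), A = (4, 1).
1. L lies on line AJ with AL:LJ = 5:2 ⇒ L = (8/7, 1)
2. W is the midpoint of EA ⇒ W = (2, 1/2)
3. B lies on line DL with DB:BL = -3:2 ⇒ B = (10/7, 3)
2·[JLW] = -4/7, 2·[BDJ] = -24/7
[JLW]:[BDJ] = -4/7:-24/7 = 1/6

[JLW]:[BDJ] = 1/6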